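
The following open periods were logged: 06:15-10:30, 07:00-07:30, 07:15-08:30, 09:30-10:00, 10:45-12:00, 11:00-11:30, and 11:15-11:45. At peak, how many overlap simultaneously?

Walk the sorted start/end points keeping a running depth.
The depth first hits 3 at 07:15.

3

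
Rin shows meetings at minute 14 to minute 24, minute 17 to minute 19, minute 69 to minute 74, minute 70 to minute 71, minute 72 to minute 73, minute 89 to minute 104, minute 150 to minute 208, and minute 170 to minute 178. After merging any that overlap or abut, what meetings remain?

minute 17 to minute 19 overlaps/touches minute 14 to minute 24 → extend to minute 14 to minute 24.
minute 69 to minute 74 is disjoint → start new block.
minute 70 to minute 71 overlaps/touches minute 69 to minute 74 → extend to minute 69 to minute 74.
minute 72 to minute 73 overlaps/touches minute 69 to minute 74 → extend to minute 69 to minute 74.
minute 89 to minute 104 is disjoint → start new block.
minute 150 to minute 208 is disjoint → start new block.
minute 170 to minute 178 overlaps/touches minute 150 to minute 208 → extend to minute 150 to minute 208.

minute 14 to minute 24, minute 69 to minute 74, minute 89 to minute 104, minute 150 to minute 208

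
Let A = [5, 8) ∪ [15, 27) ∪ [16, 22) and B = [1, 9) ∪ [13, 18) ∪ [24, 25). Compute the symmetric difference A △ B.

[1, 5) ∪ [8, 9) ∪ [13, 15) ∪ [18, 24) ∪ [25, 27)

A, merged: [5, 8), [15, 27).
A but not B: [18, 24), [25, 27).
B but not A: [1, 5), [8, 9), [13, 15).
Combining gives A △ B.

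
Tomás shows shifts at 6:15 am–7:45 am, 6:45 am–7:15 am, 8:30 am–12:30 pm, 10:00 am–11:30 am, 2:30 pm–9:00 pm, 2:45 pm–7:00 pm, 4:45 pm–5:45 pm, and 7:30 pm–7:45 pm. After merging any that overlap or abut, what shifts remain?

6:45 am–7:15 am overlaps/touches 6:15 am–7:45 am → extend to 6:15 am–7:45 am.
8:30 am–12:30 pm is disjoint → start new block.
10:00 am–11:30 am overlaps/touches 8:30 am–12:30 pm → extend to 8:30 am–12:30 pm.
2:30 pm–9:00 pm is disjoint → start new block.
2:45 pm–7:00 pm overlaps/touches 2:30 pm–9:00 pm → extend to 2:30 pm–9:00 pm.
4:45 pm–5:45 pm overlaps/touches 2:30 pm–9:00 pm → extend to 2:30 pm–9:00 pm.
7:30 pm–7:45 pm overlaps/touches 2:30 pm–9:00 pm → extend to 2:30 pm–9:00 pm.

6:15 am–7:45 am, 8:30 am–12:30 pm, 2:30 pm–9:00 pm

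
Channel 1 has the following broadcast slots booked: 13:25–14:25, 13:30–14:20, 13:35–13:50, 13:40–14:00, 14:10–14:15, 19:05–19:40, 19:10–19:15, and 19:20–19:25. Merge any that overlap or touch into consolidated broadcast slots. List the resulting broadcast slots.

13:30–14:20 overlaps/touches 13:25–14:25 → extend to 13:25–14:25.
13:35–13:50 overlaps/touches 13:25–14:25 → extend to 13:25–14:25.
13:40–14:00 overlaps/touches 13:25–14:25 → extend to 13:25–14:25.
14:10–14:15 overlaps/touches 13:25–14:25 → extend to 13:25–14:25.
19:05–19:40 is disjoint → start new block.
19:10–19:15 overlaps/touches 19:05–19:40 → extend to 19:05–19:40.
19:20–19:25 overlaps/touches 19:05–19:40 → extend to 19:05–19:40.

13:25–14:25, 19:05–19:40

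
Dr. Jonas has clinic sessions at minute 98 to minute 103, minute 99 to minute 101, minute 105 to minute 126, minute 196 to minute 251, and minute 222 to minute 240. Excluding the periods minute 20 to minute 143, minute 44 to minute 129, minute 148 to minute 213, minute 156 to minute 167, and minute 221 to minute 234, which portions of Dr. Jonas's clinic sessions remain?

A, merged: minute 98 to minute 103, minute 105 to minute 126, minute 196 to minute 251.
B, merged: minute 20 to minute 143, minute 148 to minute 213, minute 221 to minute 234.
minute 98 to minute 103: entirely removed.
minute 105 to minute 126: entirely removed.
minute 196 to minute 251 \ B = minute 213 to minute 221, minute 234 to minute 251.

minute 213 to minute 221, minute 234 to minute 251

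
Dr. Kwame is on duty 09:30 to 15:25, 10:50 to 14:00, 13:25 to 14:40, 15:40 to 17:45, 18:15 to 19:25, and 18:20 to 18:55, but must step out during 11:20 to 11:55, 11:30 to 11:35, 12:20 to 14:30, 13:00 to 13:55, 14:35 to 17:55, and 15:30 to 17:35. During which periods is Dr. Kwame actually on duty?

09:30-11:20, 11:55-12:20, 14:30-14:35, 18:15-19:25

First set merges to 09:30-15:25, 15:40-17:45, 18:15-19:25.
Second set merges to 11:20-11:55, 12:20-14:30, 14:35-17:55.
09:30-15:25 \ B = 09:30-11:20, 11:55-12:20, 14:30-14:35.
15:40-17:45: entirely removed.
18:15-19:25: nothing removed.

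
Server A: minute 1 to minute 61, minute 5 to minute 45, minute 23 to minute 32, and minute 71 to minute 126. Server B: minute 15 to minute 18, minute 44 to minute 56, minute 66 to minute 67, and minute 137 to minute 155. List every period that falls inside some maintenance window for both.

minute 15 to minute 18, minute 44 to minute 56

First set merges to minute 1 to minute 61, minute 71 to minute 126.
minute 1 to minute 61 ∩ B → minute 15 to minute 18, minute 44 to minute 56.
minute 71 to minute 126 meets no B interval.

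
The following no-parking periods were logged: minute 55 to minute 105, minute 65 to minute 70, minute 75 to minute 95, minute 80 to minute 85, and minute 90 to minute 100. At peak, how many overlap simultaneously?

3

Sweep endpoints in order; track running count of active intervals.
Peak of 3 reached at minute 80.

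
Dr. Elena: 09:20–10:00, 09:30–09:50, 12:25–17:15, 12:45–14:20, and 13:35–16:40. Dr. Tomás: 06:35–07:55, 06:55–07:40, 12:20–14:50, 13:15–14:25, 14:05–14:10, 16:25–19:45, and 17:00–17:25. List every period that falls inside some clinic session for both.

12:25–14:50, 16:25–17:15

Merge the first list: 09:20–10:00, 12:25–17:15.
Merge the second list: 06:35–07:55, 12:20–14:50, 16:25–19:45.
09:20–10:00 meets no B interval.
12:25–17:15 ∩ B → 12:25–14:50, 16:25–17:15.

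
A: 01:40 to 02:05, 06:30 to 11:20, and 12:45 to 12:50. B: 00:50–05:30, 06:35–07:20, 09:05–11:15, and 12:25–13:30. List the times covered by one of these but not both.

A but not B: 06:30–06:35, 07:20–09:05, 11:15–11:20.
B but not A: 00:50–01:40, 02:05–05:30, 12:25–12:45, 12:50–13:30.
Combining gives A △ B.

00:50–01:40, 02:05–05:30, 06:30–06:35, 07:20–09:05, 11:15–11:20, 12:25–12:45, 12:50–13:30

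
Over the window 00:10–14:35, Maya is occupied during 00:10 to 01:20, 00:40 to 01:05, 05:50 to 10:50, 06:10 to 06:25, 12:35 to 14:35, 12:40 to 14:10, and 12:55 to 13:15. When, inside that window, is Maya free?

Covered (merged): 00:10–01:20, 05:50–10:50, 12:35–14:35.
Uncovered inside 00:10–14:35: 01:20–05:50, 10:50–12:35.

01:20–05:50, 10:50–12:35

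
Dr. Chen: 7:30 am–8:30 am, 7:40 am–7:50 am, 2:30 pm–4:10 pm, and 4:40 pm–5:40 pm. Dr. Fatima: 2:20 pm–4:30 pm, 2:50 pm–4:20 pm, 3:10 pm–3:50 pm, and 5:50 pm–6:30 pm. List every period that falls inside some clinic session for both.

Merge the first list: 7:30 am–8:30 am, 2:30 pm–4:10 pm, 4:40 pm–5:40 pm.
Merge the second list: 2:20 pm–4:30 pm, 5:50 pm–6:30 pm.
7:30 am–8:30 am: no overlap with the second set.
2:30 pm–4:10 pm meets the second set on 2:30 pm–4:10 pm.
4:40 pm–5:40 pm: no overlap with the second set.

2:30 pm–4:10 pm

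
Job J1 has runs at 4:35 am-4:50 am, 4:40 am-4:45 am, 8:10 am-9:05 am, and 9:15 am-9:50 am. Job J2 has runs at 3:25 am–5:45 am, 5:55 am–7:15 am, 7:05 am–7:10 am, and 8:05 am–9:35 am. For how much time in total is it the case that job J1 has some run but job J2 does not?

A, merged: 4:35 am-4:50 am, 8:10 am-9:05 am, 9:15 am-9:50 am.
B, merged: 3:25 am-5:45 am, 5:55 am-7:15 am, 8:05 am-9:35 am.
A \ B = 9:35 am-9:50 am.
Total: 15 min.

15 min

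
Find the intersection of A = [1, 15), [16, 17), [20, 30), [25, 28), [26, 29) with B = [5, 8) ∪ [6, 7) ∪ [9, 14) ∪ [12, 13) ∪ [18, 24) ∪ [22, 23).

[5, 8) ∪ [9, 14) ∪ [20, 24)

First set merges to [1, 15), [16, 17), [20, 30).
Second set merges to [5, 8), [9, 14), [18, 24).
[1, 15) overlaps B on [5, 8), [9, 14).
[16, 17) falls entirely outside B.
[20, 30) overlaps B on [20, 24).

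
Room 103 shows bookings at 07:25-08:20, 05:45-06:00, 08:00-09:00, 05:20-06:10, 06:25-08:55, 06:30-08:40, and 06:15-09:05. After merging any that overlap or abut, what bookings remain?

05:20-06:10, 06:15-09:05

Sort by start: 05:20-06:10, 05:45-06:00, 06:15-09:05, 06:25-08:55, 06:30-08:40, 07:25-08:20, 08:00-09:00.
05:45-06:00 overlaps/touches 05:20-06:10 → extend to 05:20-06:10.
06:15-09:05 is disjoint → start new block.
06:25-08:55 overlaps/touches 06:15-09:05 → extend to 06:15-09:05.
06:30-08:40 overlaps/touches 06:15-09:05 → extend to 06:15-09:05.
07:25-08:20 overlaps/touches 06:15-09:05 → extend to 06:15-09:05.
08:00-09:00 overlaps/touches 06:15-09:05 → extend to 06:15-09:05.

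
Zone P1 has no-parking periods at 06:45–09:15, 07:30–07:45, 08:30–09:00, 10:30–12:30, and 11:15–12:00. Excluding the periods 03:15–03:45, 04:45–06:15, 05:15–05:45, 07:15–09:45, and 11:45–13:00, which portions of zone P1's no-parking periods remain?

A, merged: 06:45–09:15, 10:30–12:30.
B, merged: 03:15–03:45, 04:45–06:15, 07:15–09:45, 11:45–13:00.
06:45–09:15 with B removed leaves 06:45–07:15.
10:30–12:30 with B removed leaves 10:30–11:45.

06:45–07:15, 10:30–11:45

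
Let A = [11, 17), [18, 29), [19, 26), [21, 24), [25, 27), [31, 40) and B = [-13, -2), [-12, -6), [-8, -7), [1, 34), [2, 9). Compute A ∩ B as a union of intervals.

[11, 17) ∪ [18, 29) ∪ [31, 34)

Merge the first list: [11, 17), [18, 29), [31, 40).
Merge the second list: [-13, -2), [1, 34).
[11, 17) overlaps B on [11, 17).
[18, 29) overlaps B on [18, 29).
[31, 40) overlaps B on [31, 34).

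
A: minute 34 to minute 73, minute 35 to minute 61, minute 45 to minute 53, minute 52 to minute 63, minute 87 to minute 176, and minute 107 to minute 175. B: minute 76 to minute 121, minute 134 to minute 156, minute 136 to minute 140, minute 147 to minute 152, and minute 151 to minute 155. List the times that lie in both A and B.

minute 87 to minute 121, minute 134 to minute 156

A, merged: minute 34 to minute 73, minute 87 to minute 176.
B, merged: minute 76 to minute 121, minute 134 to minute 156.
minute 34 to minute 73 meets no B interval.
minute 87 to minute 176 ∩ B → minute 87 to minute 121, minute 134 to minute 156.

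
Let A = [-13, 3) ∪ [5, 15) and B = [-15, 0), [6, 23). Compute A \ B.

[-13, 3) minus B → [0, 3).
[5, 15) minus B → [5, 6).

[0, 3) ∪ [5, 6)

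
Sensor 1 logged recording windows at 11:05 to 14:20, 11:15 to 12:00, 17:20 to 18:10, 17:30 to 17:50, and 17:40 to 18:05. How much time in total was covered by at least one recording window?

4 h 5 min

Merged: 11:05–14:20, 17:20–18:10.
Lengths: 3 h 15 min + 50 min = 4 h 5 min.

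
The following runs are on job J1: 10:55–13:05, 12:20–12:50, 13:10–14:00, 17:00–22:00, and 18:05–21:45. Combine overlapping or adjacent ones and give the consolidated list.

10:55–13:05, 13:10–14:00, 17:00–22:00

12:20–12:50 overlaps/touches 10:55–13:05 → extend to 10:55–13:05.
13:10–14:00 is disjoint → start new block.
17:00–22:00 is disjoint → start new block.
18:05–21:45 overlaps/touches 17:00–22:00 → extend to 17:00–22:00.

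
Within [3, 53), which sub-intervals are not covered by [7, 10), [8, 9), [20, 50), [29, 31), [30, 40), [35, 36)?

The merged coverage is [7, 10), [20, 50).
Gaps within [3, 53): [3, 7), [10, 20), [50, 53).

[3, 7) ∪ [10, 20) ∪ [50, 53)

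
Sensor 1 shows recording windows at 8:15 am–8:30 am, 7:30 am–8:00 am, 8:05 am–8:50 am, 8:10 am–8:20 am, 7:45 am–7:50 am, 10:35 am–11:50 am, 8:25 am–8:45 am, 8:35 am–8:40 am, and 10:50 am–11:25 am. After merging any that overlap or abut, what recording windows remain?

7:30 am-8:00 am, 8:05 am-8:50 am, 10:35 am-11:50 am

Sort by start: 7:30 am-8:00 am, 7:45 am-7:50 am, 8:05 am-8:50 am, 8:10 am-8:20 am, 8:15 am-8:30 am, 8:25 am-8:45 am, 8:35 am-8:40 am, 10:35 am-11:50 am, 10:50 am-11:25 am.
7:45 am-7:50 am overlaps/touches 7:30 am-8:00 am → extend to 7:30 am-8:00 am.
8:05 am-8:50 am is disjoint → start new block.
8:10 am-8:20 am overlaps/touches 8:05 am-8:50 am → extend to 8:05 am-8:50 am.
8:15 am-8:30 am overlaps/touches 8:05 am-8:50 am → extend to 8:05 am-8:50 am.
8:25 am-8:45 am overlaps/touches 8:05 am-8:50 am → extend to 8:05 am-8:50 am.
8:35 am-8:40 am overlaps/touches 8:05 am-8:50 am → extend to 8:05 am-8:50 am.
10:35 am-11:50 am is disjoint → start new block.
10:50 am-11:25 am overlaps/touches 10:35 am-11:50 am → extend to 10:35 am-11:50 am.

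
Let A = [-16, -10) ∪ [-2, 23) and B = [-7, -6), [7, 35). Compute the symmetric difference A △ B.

[-16, -10) ∪ [-7, -6) ∪ [-2, 7) ∪ [23, 35)

Only in the first: [-16, -10), [-2, 7).
Only in the second: [-7, -6), [23, 35).
Together these are the periods covered by exactly one.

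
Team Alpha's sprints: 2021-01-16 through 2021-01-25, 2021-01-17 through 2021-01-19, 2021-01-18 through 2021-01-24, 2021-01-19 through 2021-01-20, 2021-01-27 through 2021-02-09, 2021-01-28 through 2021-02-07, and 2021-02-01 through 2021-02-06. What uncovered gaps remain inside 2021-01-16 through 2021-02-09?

Covered (merged): 2021-01-16 through 2021-01-25, 2021-01-27 through 2021-02-09.
Complement within 2021-01-16 through 2021-02-09: 2021-01-26 through 2021-01-26.

2021-01-26 through 2021-01-26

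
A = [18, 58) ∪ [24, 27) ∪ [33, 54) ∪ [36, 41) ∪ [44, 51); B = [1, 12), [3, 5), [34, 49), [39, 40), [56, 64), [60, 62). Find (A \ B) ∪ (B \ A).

[1, 12) ∪ [18, 34) ∪ [49, 56) ∪ [58, 64)

Merge the first list: [18, 58).
Merge the second list: [1, 12), [34, 49), [56, 64).
Only in the first: [18, 34), [49, 56).
Only in the second: [1, 12), [58, 64).
Together these are the periods covered by exactly one.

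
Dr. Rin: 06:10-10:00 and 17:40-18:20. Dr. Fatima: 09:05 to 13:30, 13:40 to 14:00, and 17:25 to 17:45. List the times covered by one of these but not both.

Only in the first: 06:10-09:05, 17:45-18:20.
Only in the second: 10:00-13:30, 13:40-14:00, 17:25-17:40.
Together these are the periods covered by exactly one.

06:10-09:05, 10:00-13:30, 13:40-14:00, 17:25-17:40, 17:45-18:20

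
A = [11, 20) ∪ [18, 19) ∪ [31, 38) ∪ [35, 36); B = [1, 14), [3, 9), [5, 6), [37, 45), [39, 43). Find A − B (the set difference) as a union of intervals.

[14, 20) ∪ [31, 37)

A, merged: [11, 20), [31, 38).
B, merged: [1, 14), [37, 45).
[11, 20) with B removed leaves [14, 20).
[31, 38) with B removed leaves [31, 37).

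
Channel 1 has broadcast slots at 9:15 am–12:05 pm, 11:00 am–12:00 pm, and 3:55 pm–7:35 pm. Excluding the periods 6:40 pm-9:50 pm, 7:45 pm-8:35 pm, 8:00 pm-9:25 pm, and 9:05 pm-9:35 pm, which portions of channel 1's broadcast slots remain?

9:15 am–12:05 pm, 3:55 pm–6:40 pm

Merge the first list: 9:15 am–12:05 pm, 3:55 pm–7:35 pm.
Merge the second list: 6:40 pm–9:50 pm.
9:15 am–12:05 pm is untouched.
3:55 pm–7:35 pm with B removed leaves 3:55 pm–6:40 pm.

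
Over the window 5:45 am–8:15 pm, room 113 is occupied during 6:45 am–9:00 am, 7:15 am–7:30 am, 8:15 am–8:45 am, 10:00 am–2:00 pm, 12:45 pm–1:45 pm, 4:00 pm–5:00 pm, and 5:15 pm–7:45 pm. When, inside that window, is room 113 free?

After merging, the occupied span is 6:45 am–9:00 am, 10:00 am–2:00 pm, 4:00 pm–5:00 pm, 5:15 pm–7:45 pm.
Complement within 5:45 am–8:15 pm: 5:45 am–6:45 am, 9:00 am–10:00 am, 2:00 pm–4:00 pm, 5:00 pm–5:15 pm, 7:45 pm–8:15 pm.

5:45 am–6:45 am, 9:00 am–10:00 am, 2:00 pm–4:00 pm, 5:00 pm–5:15 pm, 7:45 pm–8:15 pm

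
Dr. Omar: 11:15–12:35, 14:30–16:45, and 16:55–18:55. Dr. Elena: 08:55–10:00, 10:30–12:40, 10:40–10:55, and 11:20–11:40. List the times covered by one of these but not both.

08:55-10:00, 10:30-11:15, 12:35-12:40, 14:30-16:45, 16:55-18:55

Merge the second list: 08:55-10:00, 10:30-12:40.
A but not B: 14:30-16:45, 16:55-18:55.
B but not A: 08:55-10:00, 10:30-11:15, 12:35-12:40.
Combining gives A △ B.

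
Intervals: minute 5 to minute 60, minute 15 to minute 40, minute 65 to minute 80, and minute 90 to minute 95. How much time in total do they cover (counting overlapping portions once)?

75 minutes

Merged: minute 5 to minute 60, minute 65 to minute 80, minute 90 to minute 95.
Lengths: 55 minutes + 15 minutes + 5 minutes = 75 minutes.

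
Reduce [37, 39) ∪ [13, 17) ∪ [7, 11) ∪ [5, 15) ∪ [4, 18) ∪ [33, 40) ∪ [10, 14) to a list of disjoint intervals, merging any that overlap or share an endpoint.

Sort by start: [4, 18), [5, 15), [7, 11), [10, 14), [13, 17), [33, 40), [37, 39).
[5, 15) overlaps/touches [4, 18) → extend to [4, 18).
[7, 11) overlaps/touches [4, 18) → extend to [4, 18).
[10, 14) overlaps/touches [4, 18) → extend to [4, 18).
[13, 17) overlaps/touches [4, 18) → extend to [4, 18).
[33, 40) is disjoint → start new block.
[37, 39) overlaps/touches [33, 40) → extend to [33, 40).

[4, 18) ∪ [33, 40)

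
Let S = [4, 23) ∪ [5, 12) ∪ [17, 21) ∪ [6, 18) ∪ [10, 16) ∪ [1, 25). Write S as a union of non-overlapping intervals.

[1, 25)

Sort by start: [1, 25), [4, 23), [5, 12), [6, 18), [10, 16), [17, 21).
[4, 23) overlaps/touches [1, 25) → extend to [1, 25).
[5, 12) overlaps/touches [1, 25) → extend to [1, 25).
[6, 18) overlaps/touches [1, 25) → extend to [1, 25).
[10, 16) overlaps/touches [1, 25) → extend to [1, 25).
[17, 21) overlaps/touches [1, 25) → extend to [1, 25).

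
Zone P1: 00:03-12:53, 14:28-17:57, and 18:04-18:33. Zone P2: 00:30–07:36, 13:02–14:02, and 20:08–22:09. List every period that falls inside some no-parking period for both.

00:03–12:53 overlaps B on 00:30–07:36.
14:28–17:57 falls entirely outside B.
18:04–18:33 falls entirely outside B.

00:30–07:36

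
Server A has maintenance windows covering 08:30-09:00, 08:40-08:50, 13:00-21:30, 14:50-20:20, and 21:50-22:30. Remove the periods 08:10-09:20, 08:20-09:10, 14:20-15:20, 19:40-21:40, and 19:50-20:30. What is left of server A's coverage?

First set merges to 08:30–09:00, 13:00–21:30, 21:50–22:30.
Second set merges to 08:10–09:20, 14:20–15:20, 19:40–21:40.
08:30–09:00: entirely removed.
13:00–21:30 \ B = 13:00–14:20, 15:20–19:40.
21:50–22:30: nothing removed.

13:00–14:20, 15:20–19:40, 21:50–22:30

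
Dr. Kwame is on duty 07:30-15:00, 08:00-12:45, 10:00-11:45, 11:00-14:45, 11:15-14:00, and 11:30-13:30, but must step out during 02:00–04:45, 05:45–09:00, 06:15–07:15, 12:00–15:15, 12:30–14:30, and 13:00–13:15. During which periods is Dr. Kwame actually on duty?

09:00-12:00

A, merged: 07:30-15:00.
B, merged: 02:00-04:45, 05:45-09:00, 12:00-15:15.
07:30-15:00 with B removed leaves 09:00-12:00.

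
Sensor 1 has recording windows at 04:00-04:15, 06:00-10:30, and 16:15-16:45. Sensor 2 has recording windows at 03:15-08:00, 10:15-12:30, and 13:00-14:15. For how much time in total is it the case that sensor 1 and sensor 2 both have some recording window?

A ∩ B = 04:00–04:15, 06:00–08:00, 10:15–10:30.
Total: 15 min + 2 h + 15 min = 2 h 30 min.

2 h 30 min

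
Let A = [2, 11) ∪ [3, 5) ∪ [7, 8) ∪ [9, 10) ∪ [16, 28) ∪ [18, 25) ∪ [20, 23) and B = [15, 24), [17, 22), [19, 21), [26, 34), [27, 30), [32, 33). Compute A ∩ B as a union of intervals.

[16, 24) ∪ [26, 28)

Merge the first list: [2, 11), [16, 28).
Merge the second list: [15, 24), [26, 34).
[2, 11) falls entirely outside B.
[16, 28) overlaps B on [16, 24), [26, 28).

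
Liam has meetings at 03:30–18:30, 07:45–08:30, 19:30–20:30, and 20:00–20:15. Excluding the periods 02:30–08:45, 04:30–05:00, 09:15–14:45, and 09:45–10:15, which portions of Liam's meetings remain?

08:45-09:15, 14:45-18:30, 19:30-20:30

First set merges to 03:30-18:30, 19:30-20:30.
Second set merges to 02:30-08:45, 09:15-14:45.
03:30-18:30 minus B → 08:45-09:15, 14:45-18:30.
19:30-20:30: no B overlap → unchanged.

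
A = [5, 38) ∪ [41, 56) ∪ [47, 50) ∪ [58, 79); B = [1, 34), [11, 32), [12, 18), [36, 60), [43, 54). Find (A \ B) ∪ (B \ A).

[1, 5) ∪ [34, 36) ∪ [38, 41) ∪ [56, 58) ∪ [60, 79)

Merge the first list: [5, 38), [41, 56), [58, 79).
Merge the second list: [1, 34), [36, 60).
Only in the first: [34, 36), [60, 79).
Only in the second: [1, 5), [38, 41), [56, 58).
Together these are the periods covered by exactly one.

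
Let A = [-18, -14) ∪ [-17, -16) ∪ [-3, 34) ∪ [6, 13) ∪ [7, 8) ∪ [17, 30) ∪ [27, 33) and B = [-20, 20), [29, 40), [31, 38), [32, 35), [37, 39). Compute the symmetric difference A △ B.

Merge the first list: [-18, -14), [-3, 34).
Merge the second list: [-20, 20), [29, 40).
A but not B: [20, 29).
B but not A: [-20, -18), [-14, -3), [34, 40).
Combining gives A △ B.

[-20, -18) ∪ [-14, -3) ∪ [20, 29) ∪ [34, 40)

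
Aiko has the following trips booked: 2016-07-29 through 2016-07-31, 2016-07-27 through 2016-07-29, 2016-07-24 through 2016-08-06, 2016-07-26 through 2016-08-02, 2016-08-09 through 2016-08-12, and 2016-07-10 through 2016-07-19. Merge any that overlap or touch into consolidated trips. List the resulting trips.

2016-07-10 through 2016-07-19, 2016-07-24 through 2016-08-06, 2016-08-09 through 2016-08-12

Sort by start: 2016-07-10 through 2016-07-19, 2016-07-24 through 2016-08-06, 2016-07-26 through 2016-08-02, 2016-07-27 through 2016-07-29, 2016-07-29 through 2016-07-31, 2016-08-09 through 2016-08-12.
2016-07-24 through 2016-08-06 is disjoint → start new block.
2016-07-26 through 2016-08-02 overlaps/touches 2016-07-24 through 2016-08-06 → extend to 2016-07-24 through 2016-08-06.
2016-07-27 through 2016-07-29 overlaps/touches 2016-07-24 through 2016-08-06 → extend to 2016-07-24 through 2016-08-06.
2016-07-29 through 2016-07-31 overlaps/touches 2016-07-24 through 2016-08-06 → extend to 2016-07-24 through 2016-08-06.
2016-08-09 through 2016-08-12 is disjoint → start new block.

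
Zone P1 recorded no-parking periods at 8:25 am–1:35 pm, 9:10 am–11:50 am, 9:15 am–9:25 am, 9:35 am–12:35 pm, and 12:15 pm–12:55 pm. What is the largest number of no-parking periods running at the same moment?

Sweep endpoints in order; track running count of active intervals.
Peak of 3 reached at 9:15 am.

3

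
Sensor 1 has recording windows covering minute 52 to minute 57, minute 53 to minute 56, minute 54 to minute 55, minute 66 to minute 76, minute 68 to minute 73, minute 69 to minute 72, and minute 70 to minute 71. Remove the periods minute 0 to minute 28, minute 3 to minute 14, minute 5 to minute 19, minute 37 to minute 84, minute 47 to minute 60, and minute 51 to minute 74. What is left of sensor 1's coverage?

none

First set merges to minute 52 to minute 57, minute 66 to minute 76.
Second set merges to minute 0 to minute 28, minute 37 to minute 84.
minute 52 to minute 57: entirely removed.
minute 66 to minute 76: entirely removed.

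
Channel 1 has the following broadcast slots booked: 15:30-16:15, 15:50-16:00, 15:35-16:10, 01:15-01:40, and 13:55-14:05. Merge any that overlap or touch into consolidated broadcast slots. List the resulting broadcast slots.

Sort by start: 01:15-01:40, 13:55-14:05, 15:30-16:15, 15:35-16:10, 15:50-16:00.
13:55-14:05 is disjoint → start new block.
15:30-16:15 is disjoint → start new block.
15:35-16:10 overlaps/touches 15:30-16:15 → extend to 15:30-16:15.
15:50-16:00 overlaps/touches 15:30-16:15 → extend to 15:30-16:15.

01:15-01:40, 13:55-14:05, 15:30-16:15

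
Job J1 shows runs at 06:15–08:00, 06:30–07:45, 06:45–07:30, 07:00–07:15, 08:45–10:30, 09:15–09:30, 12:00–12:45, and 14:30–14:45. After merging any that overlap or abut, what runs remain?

06:15–08:00, 08:45–10:30, 12:00–12:45, 14:30–14:45

06:30–07:45 overlaps/touches 06:15–08:00 → extend to 06:15–08:00.
06:45–07:30 overlaps/touches 06:15–08:00 → extend to 06:15–08:00.
07:00–07:15 overlaps/touches 06:15–08:00 → extend to 06:15–08:00.
08:45–10:30 is disjoint → start new block.
09:15–09:30 overlaps/touches 08:45–10:30 → extend to 08:45–10:30.
12:00–12:45 is disjoint → start new block.
14:30–14:45 is disjoint → start new block.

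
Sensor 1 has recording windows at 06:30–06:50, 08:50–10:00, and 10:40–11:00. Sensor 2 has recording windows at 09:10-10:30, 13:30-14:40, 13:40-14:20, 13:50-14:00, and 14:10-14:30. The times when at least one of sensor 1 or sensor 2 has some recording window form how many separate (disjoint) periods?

Merge the second list: 09:10-10:30, 13:30-14:40.
A ∪ B = 06:30-06:50, 08:50-10:30, 10:40-11:00, 13:30-14:40.
That is 4 disjoint pieces.

4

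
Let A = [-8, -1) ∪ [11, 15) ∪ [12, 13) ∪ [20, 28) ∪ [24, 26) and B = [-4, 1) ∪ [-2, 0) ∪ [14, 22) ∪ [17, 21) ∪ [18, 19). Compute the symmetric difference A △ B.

A, merged: [-8, -1), [11, 15), [20, 28).
B, merged: [-4, 1), [14, 22).
A \ B = [-8, -4), [11, 14), [22, 28).
B \ A = [-1, 1), [15, 20).
Union of the two gives the symmetric difference.

[-8, -4) ∪ [-1, 1) ∪ [11, 14) ∪ [15, 20) ∪ [22, 28)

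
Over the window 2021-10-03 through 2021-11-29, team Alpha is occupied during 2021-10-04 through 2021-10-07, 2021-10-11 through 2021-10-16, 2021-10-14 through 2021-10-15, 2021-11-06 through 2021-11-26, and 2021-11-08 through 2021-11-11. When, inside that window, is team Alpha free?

2021-10-03 through 2021-10-03, 2021-10-08 through 2021-10-10, 2021-10-17 through 2021-11-05, 2021-11-27 through 2021-11-29

After merging, the occupied span is 2021-10-04 through 2021-10-07, 2021-10-11 through 2021-10-16, 2021-11-06 through 2021-11-26.
Gaps within 2021-10-03 through 2021-11-29: 2021-10-03 through 2021-10-03, 2021-10-08 through 2021-10-10, 2021-10-17 through 2021-11-05, 2021-11-27 through 2021-11-29.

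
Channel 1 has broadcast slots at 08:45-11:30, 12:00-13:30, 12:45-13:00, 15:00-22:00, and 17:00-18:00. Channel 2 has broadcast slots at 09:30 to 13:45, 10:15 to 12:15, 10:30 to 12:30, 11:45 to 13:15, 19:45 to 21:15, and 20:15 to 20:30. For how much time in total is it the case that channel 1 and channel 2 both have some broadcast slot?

Merge the first list: 08:45–11:30, 12:00–13:30, 15:00–22:00.
Merge the second list: 09:30–13:45, 19:45–21:15.
A ∩ B = 09:30–11:30, 12:00–13:30, 19:45–21:15.
Total: 2 h + 1 h 30 min + 1 h 30 min = 5 h.

5 h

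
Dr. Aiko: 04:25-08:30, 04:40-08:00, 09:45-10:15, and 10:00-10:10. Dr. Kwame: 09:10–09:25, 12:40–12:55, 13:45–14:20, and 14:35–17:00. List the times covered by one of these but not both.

Merge the first list: 04:25-08:30, 09:45-10:15.
A but not B: 04:25-08:30, 09:45-10:15.
B but not A: 09:10-09:25, 12:40-12:55, 13:45-14:20, 14:35-17:00.
Combining gives A △ B.

04:25-08:30, 09:10-09:25, 09:45-10:15, 12:40-12:55, 13:45-14:20, 14:35-17:00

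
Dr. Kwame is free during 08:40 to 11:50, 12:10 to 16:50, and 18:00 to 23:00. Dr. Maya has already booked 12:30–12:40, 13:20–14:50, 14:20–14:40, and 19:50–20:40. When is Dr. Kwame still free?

08:40-11:50, 12:10-12:30, 12:40-13:20, 14:50-16:50, 18:00-19:50, 20:40-23:00

Merge the second list: 12:30-12:40, 13:20-14:50, 19:50-20:40.
08:40-11:50: nothing removed.
12:10-16:50 \ B = 12:10-12:30, 12:40-13:20, 14:50-16:50.
18:00-23:00 \ B = 18:00-19:50, 20:40-23:00.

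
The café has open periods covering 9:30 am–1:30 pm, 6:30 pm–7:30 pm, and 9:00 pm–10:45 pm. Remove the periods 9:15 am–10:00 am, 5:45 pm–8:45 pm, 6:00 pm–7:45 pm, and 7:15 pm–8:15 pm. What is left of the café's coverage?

10:00 am–1:30 pm, 9:00 pm–10:45 pm

Second set merges to 9:15 am–10:00 am, 5:45 pm–8:45 pm.
9:30 am–1:30 pm \ B = 10:00 am–1:30 pm.
6:30 pm–7:30 pm: entirely removed.
9:00 pm–10:45 pm: nothing removed.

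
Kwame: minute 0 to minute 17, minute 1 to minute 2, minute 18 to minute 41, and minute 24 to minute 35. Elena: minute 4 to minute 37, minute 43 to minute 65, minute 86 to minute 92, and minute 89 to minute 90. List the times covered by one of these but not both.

minute 0 to minute 4, minute 17 to minute 18, minute 37 to minute 41, minute 43 to minute 65, minute 86 to minute 92

Merge the first list: minute 0 to minute 17, minute 18 to minute 41.
Merge the second list: minute 4 to minute 37, minute 43 to minute 65, minute 86 to minute 92.
A \ B = minute 0 to minute 4, minute 37 to minute 41.
B \ A = minute 17 to minute 18, minute 43 to minute 65, minute 86 to minute 92.
Union of the two gives the symmetric difference.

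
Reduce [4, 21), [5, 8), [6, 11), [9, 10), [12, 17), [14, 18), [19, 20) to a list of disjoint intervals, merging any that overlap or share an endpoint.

[5, 8) overlaps/touches [4, 21) → extend to [4, 21).
[6, 11) overlaps/touches [4, 21) → extend to [4, 21).
[9, 10) overlaps/touches [4, 21) → extend to [4, 21).
[12, 17) overlaps/touches [4, 21) → extend to [4, 21).
[14, 18) overlaps/touches [4, 21) → extend to [4, 21).
[19, 20) overlaps/touches [4, 21) → extend to [4, 21).

[4, 21)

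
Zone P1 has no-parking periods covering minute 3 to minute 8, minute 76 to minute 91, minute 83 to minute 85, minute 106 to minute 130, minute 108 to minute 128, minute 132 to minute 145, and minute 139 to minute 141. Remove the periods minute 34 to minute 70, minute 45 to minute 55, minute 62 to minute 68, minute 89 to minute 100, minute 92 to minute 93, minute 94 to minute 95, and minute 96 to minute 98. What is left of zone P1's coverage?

minute 3 to minute 8, minute 76 to minute 89, minute 106 to minute 130, minute 132 to minute 145

First set merges to minute 3 to minute 8, minute 76 to minute 91, minute 106 to minute 130, minute 132 to minute 145.
Second set merges to minute 34 to minute 70, minute 89 to minute 100.
minute 3 to minute 8: no B overlap → unchanged.
minute 76 to minute 91 minus B → minute 76 to minute 89.
minute 106 to minute 130: no B overlap → unchanged.
minute 132 to minute 145: no B overlap → unchanged.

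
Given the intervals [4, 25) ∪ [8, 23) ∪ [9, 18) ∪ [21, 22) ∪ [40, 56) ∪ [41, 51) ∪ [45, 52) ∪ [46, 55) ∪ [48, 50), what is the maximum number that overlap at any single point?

Sweep endpoints in order; track running count of active intervals.
Peak of 5 reached at 48.

5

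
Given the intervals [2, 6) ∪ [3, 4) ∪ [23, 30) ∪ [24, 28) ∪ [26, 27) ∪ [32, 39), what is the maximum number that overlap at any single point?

3

At 26, 3 of the intervals are simultaneously active.
No point has more.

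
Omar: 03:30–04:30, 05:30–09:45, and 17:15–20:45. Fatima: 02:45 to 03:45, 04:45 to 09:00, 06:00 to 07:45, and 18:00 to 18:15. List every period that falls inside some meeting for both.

Second set merges to 02:45-03:45, 04:45-09:00, 18:00-18:15.
03:30-04:30 ∩ B → 03:30-03:45.
05:30-09:45 ∩ B → 05:30-09:00.
17:15-20:45 ∩ B → 18:00-18:15.

03:30-03:45, 05:30-09:00, 18:00-18:15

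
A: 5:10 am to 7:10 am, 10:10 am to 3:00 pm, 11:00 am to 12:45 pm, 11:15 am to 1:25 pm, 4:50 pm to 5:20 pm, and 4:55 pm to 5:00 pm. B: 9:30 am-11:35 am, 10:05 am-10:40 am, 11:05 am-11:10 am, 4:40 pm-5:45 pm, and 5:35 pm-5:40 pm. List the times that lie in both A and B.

A, merged: 5:10 am-7:10 am, 10:10 am-3:00 pm, 4:50 pm-5:20 pm.
B, merged: 9:30 am-11:35 am, 4:40 pm-5:45 pm.
5:10 am-7:10 am: no overlap with the second set.
10:10 am-3:00 pm meets the second set on 10:10 am-11:35 am.
4:50 pm-5:20 pm meets the second set on 4:50 pm-5:20 pm.

10:10 am-11:35 am, 4:50 pm-5:20 pm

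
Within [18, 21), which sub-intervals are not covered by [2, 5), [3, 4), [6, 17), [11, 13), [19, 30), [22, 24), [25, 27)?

[18, 19)

Covered (merged): [2, 5), [6, 17), [19, 30).
Uncovered inside [18, 21): [18, 19).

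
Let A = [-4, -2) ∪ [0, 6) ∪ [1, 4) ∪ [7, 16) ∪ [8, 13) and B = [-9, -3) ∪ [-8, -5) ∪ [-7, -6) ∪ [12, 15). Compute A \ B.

[-3, -2) ∪ [0, 6) ∪ [7, 12) ∪ [15, 16)

First set merges to [-4, -2), [0, 6), [7, 16).
Second set merges to [-9, -3), [12, 15).
[-4, -2) with B removed leaves [-3, -2).
[0, 6) is untouched.
[7, 16) with B removed leaves [7, 12), [15, 16).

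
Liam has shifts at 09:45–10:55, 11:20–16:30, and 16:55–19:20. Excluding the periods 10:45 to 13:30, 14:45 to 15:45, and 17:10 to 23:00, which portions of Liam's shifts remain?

09:45-10:55 with B removed leaves 09:45-10:45.
11:20-16:30 with B removed leaves 13:30-14:45, 15:45-16:30.
16:55-19:20 with B removed leaves 16:55-17:10.

09:45-10:45, 13:30-14:45, 15:45-16:30, 16:55-17:10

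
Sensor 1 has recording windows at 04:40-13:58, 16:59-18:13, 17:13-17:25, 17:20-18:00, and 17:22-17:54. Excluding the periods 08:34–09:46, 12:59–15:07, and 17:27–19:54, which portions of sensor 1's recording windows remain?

04:40–08:34, 09:46–12:59, 16:59–17:27

Merge the first list: 04:40–13:58, 16:59–18:13.
04:40–13:58 with B removed leaves 04:40–08:34, 09:46–12:59.
16:59–18:13 with B removed leaves 16:59–17:27.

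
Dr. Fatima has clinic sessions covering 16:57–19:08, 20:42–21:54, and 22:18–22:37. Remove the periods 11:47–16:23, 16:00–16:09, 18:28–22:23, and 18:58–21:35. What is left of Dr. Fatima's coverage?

Second set merges to 11:47–16:23, 18:28–22:23.
16:57–19:08 with B removed leaves 16:57–18:28.
20:42–21:54 lies entirely inside B → drops out.
22:18–22:37 with B removed leaves 22:23–22:37.

16:57–18:28, 22:23–22:37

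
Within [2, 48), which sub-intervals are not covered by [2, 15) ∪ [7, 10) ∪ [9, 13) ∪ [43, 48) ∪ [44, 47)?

Covered (merged): [2, 15), [43, 48).
Gaps within [2, 48): [15, 43).

[15, 43)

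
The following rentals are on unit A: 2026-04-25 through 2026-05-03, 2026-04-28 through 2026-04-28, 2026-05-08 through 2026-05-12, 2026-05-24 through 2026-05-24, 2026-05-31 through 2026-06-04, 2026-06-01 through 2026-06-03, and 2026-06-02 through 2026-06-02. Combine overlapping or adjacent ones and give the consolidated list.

2026-04-25 through 2026-05-03, 2026-05-08 through 2026-05-12, 2026-05-24 through 2026-05-24, 2026-05-31 through 2026-06-04

2026-04-28 through 2026-04-28 overlaps/touches 2026-04-25 through 2026-05-03 → extend to 2026-04-25 through 2026-05-03.
2026-05-08 through 2026-05-12 is disjoint → start new block.
2026-05-24 through 2026-05-24 is disjoint → start new block.
2026-05-31 through 2026-06-04 is disjoint → start new block.
2026-06-01 through 2026-06-03 overlaps/touches 2026-05-31 through 2026-06-04 → extend to 2026-05-31 through 2026-06-04.
2026-06-02 through 2026-06-02 overlaps/touches 2026-05-31 through 2026-06-04 → extend to 2026-05-31 through 2026-06-04.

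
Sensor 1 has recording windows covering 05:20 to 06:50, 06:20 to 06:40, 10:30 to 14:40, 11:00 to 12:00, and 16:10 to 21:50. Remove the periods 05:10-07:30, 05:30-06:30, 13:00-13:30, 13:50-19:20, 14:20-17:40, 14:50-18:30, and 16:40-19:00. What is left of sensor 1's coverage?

10:30-13:00, 13:30-13:50, 19:20-21:50

First set merges to 05:20-06:50, 10:30-14:40, 16:10-21:50.
Second set merges to 05:10-07:30, 13:00-13:30, 13:50-19:20.
05:20-06:50 lies entirely inside B → drops out.
10:30-14:40 with B removed leaves 10:30-13:00, 13:30-13:50.
16:10-21:50 with B removed leaves 19:20-21:50.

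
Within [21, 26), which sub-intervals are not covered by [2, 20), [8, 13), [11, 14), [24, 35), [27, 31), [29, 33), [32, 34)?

[21, 24)

After merging, the occupied span is [2, 20), [24, 35).
Complement within [21, 26): [21, 24).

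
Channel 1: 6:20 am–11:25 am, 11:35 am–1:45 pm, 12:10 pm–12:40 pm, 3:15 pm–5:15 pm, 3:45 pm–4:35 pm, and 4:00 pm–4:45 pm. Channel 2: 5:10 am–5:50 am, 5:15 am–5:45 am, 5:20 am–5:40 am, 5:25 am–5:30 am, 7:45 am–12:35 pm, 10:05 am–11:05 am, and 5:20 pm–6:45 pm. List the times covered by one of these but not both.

5:10 am–5:50 am, 6:20 am–7:45 am, 11:25 am–11:35 am, 12:35 pm–1:45 pm, 3:15 pm–5:15 pm, 5:20 pm–6:45 pm

A, merged: 6:20 am–11:25 am, 11:35 am–1:45 pm, 3:15 pm–5:15 pm.
B, merged: 5:10 am–5:50 am, 7:45 am–12:35 pm, 5:20 pm–6:45 pm.
A \ B = 6:20 am–7:45 am, 12:35 pm–1:45 pm, 3:15 pm–5:15 pm.
B \ A = 5:10 am–5:50 am, 11:25 am–11:35 am, 5:20 pm–6:45 pm.
Union of the two gives the symmetric difference.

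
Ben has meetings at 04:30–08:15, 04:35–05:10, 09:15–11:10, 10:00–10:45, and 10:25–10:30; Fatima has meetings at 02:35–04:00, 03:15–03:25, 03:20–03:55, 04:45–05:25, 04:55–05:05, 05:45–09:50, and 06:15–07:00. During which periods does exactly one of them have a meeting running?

02:35–04:00, 04:30–04:45, 05:25–05:45, 08:15–09:15, 09:50–11:10

Merge the first list: 04:30–08:15, 09:15–11:10.
Merge the second list: 02:35–04:00, 04:45–05:25, 05:45–09:50.
A \ B = 04:30–04:45, 05:25–05:45, 09:50–11:10.
B \ A = 02:35–04:00, 08:15–09:15.
Union of the two gives the symmetric difference.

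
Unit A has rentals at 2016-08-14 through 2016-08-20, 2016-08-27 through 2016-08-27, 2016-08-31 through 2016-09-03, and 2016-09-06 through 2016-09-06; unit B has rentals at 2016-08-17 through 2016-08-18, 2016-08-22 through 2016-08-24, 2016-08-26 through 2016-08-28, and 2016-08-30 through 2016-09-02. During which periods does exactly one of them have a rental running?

2016-08-14 through 2016-08-16, 2016-08-19 through 2016-08-20, 2016-08-22 through 2016-08-24, 2016-08-26 through 2016-08-26, 2016-08-28 through 2016-08-28, 2016-08-30 through 2016-08-30, 2016-09-03 through 2016-09-03, 2016-09-06 through 2016-09-06

Only in the first: 2016-08-14 through 2016-08-16, 2016-08-19 through 2016-08-20, 2016-09-03 through 2016-09-03, 2016-09-06 through 2016-09-06.
Only in the second: 2016-08-22 through 2016-08-24, 2016-08-26 through 2016-08-26, 2016-08-28 through 2016-08-28, 2016-08-30 through 2016-08-30.
Together these are the periods covered by exactly one.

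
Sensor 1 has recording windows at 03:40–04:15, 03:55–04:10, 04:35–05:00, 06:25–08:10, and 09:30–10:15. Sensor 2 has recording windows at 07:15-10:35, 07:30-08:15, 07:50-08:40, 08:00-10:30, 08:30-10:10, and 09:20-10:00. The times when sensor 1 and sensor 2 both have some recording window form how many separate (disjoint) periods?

2

A, merged: 03:40–04:15, 04:35–05:00, 06:25–08:10, 09:30–10:15.
B, merged: 07:15–10:35.
A ∩ B = 07:15–08:10, 09:30–10:15.
That is 2 disjoint pieces.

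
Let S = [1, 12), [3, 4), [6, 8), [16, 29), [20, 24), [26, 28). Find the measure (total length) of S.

Merged: [1, 12), [16, 29).
Lengths: 11 + 13 = 24.

24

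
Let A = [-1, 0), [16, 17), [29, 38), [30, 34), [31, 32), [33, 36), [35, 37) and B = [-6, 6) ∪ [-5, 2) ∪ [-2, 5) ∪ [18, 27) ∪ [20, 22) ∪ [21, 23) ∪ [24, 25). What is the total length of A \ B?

A, merged: [-1, 0), [16, 17), [29, 38).
B, merged: [-6, 6), [18, 27).
A \ B = [16, 17), [29, 38).
Total: 1 + 9 = 10.

10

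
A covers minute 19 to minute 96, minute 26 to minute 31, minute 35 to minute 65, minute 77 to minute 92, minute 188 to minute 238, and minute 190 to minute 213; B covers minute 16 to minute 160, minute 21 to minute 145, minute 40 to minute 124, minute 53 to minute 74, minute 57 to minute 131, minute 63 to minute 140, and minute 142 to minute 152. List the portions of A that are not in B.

minute 188 to minute 238

A, merged: minute 19 to minute 96, minute 188 to minute 238.
B, merged: minute 16 to minute 160.
minute 19 to minute 96 lies entirely inside B → drops out.
minute 188 to minute 238 is untouched.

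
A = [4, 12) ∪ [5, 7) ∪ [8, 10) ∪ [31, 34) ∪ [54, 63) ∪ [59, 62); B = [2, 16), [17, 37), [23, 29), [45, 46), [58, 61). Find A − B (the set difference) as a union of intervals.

A, merged: [4, 12), [31, 34), [54, 63).
B, merged: [2, 16), [17, 37), [45, 46), [58, 61).
[4, 12) lies entirely inside B → drops out.
[31, 34) lies entirely inside B → drops out.
[54, 63) with B removed leaves [54, 58), [61, 63).

[54, 58) ∪ [61, 63)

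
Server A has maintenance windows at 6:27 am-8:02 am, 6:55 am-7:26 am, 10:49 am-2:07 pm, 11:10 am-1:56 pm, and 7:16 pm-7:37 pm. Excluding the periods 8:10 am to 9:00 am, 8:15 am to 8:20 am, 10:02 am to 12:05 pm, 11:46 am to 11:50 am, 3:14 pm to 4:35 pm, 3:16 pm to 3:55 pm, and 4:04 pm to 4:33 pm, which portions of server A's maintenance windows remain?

A, merged: 6:27 am-8:02 am, 10:49 am-2:07 pm, 7:16 pm-7:37 pm.
B, merged: 8:10 am-9:00 am, 10:02 am-12:05 pm, 3:14 pm-4:35 pm.
6:27 am-8:02 am is untouched.
10:49 am-2:07 pm with B removed leaves 12:05 pm-2:07 pm.
7:16 pm-7:37 pm is untouched.

6:27 am-8:02 am, 12:05 pm-2:07 pm, 7:16 pm-7:37 pm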